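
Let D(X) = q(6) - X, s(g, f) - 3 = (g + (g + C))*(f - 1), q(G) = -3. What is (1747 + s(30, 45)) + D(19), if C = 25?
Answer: 5468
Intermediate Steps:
s(g, f) = 3 + (-1 + f)*(25 + 2*g) (s(g, f) = 3 + (g + (g + 25))*(f - 1) = 3 + (g + (25 + g))*(-1 + f) = 3 + (25 + 2*g)*(-1 + f) = 3 + (-1 + f)*(25 + 2*g))
D(X) = -3 - X
(1747 + s(30, 45)) + D(19) = (1747 + (-22 - 2*30 + 25*45 + 2*45*30)) + (-3 - 1*19) = (1747 + (-22 - 60 + 1125 + 2700)) + (-3 - 19) = (1747 + 3743) - 22 = 5490 - 22 = 5468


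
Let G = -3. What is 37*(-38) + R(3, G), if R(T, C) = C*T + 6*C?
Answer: -1433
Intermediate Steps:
R(T, C) = 6*C + C*T
37*(-38) + R(3, G) = 37*(-38) - 3*(6 + 3) = -1406 - 3*9 = -1406 - 27 = -1433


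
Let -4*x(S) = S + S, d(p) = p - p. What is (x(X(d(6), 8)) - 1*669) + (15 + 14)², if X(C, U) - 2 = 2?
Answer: 170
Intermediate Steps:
d(p) = 0
X(C, U) = 4 (X(C, U) = 2 + 2 = 4)
x(S) = -S/2 (x(S) = -(S + S)/4 = -S/2)
(x(X(d(6), 8)) - 1*669) + (15 + 14)² = (-½*4 - 1*669) + (15 + 14)² = (-2 - 669) + 29² = -671 + 841 = 170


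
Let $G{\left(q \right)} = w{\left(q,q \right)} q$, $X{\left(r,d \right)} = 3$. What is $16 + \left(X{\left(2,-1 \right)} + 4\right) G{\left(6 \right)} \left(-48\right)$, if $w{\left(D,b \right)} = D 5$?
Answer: $-60464$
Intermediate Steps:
$w{\left(D,b \right)} = 5 D$
$G{\left(q \right)} = 5 q^{2}$ ($G{\left(q \right)} = 5 q q = 5 q^{2}$)
$16 + \left(X{\left(2,-1 \right)} + 4\right) G{\left(6 \right)} \left(-48\right) = 16 + \left(3 + 4\right) 5 \cdot 6^{2} \left(-48\right) = 16 + 7 \cdot 5 \cdot 36 \left(-48\right) = 16 + 7 \cdot 180 \left(-48\right) = 16 + 1260 \left(-48\right) = 16 - 60480 = -60464$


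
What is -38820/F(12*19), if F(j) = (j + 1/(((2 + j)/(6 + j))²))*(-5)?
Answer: 34226300/1009663 ≈ 33.899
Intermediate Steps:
F(j) = -5*j - 5*(6 + j)²/(2 + j)² (F(j) = (j + 1/(((2 + j)/(6 + j))²))*(-5) = (j + 1/((2 + j)²/(6 + j)²))*(-5) = (j + (6 + j)²/(2 + j)²)*(-5) = -5*j - 5*(6 + j)²/(2 + j)²)
-38820/F(12*19) = -38820/(-60*19 - 5*(6 + 12*19)²/(2 + 12*19)²) = -38820/(-5*228 - 5*(6 + 228)²/(2 + 228)²) = -38820/(-1140 - 5*234²/230²) = -38820/(-1140 - 5*1/52900*54756) = -38820/(-1140 - 13689/2645) = -38820/(-3028989/2645) = -38820*(-2645/3028989) = 34226300/1009663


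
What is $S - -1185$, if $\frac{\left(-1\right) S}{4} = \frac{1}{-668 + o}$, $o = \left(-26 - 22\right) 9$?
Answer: $\frac{325876}{275} \approx 1185.0$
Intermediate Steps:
$o = -432$ ($o = \left(-48\right) 9 = -432$)
$S = \frac{1}{275}$ ($S = - \frac{4}{-668 - 432} = - \frac{4}{-1100} = \left(-4\right) \left(- \frac{1}{1100}\right) = \frac{1}{275} \approx 0.0036364$)
$S - -1185 = \frac{1}{275} - -1185 = \frac{1}{275} + 1185 = \frac{325876}{275}$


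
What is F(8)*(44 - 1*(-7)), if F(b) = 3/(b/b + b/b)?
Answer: 153/2 ≈ 76.500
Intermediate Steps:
F(b) = 3/2 (F(b) = 3/(1 + 1) = 3/2)
F(8)*(44 - 1*(-7)) = 3*(44 - 1*(-7))/2 = 3*(44 + 7)/2 = (3/2)*51 = 153/2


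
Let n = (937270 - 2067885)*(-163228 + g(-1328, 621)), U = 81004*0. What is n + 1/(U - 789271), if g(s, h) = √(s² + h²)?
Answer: 145658404413414619/789271 - 5653075*√85969 ≈ 1.8289e+11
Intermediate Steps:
U = 0
g(s, h) = √(h² + s²)
n = 184548025220 - 5653075*√85969 (n = (937270 - 2067885)*(-163228 + √(621² + (-1328)²)) = -1130615*(-163228 + √(385641 + 1763584)) = -1130615*(-163228 + √2149225) = -1130615*(-163228 + 5*√85969) = 184548025220 - 5653075*√85969 ≈ 1.8289e+11)
n + 1/(U - 789271) = (184548025220 - 5653075*√85969) + 1/(0 - 789271) = (184548025220 - 5653075*√85969) + 1/(-789271) = (184548025220 - 5653075*√85969) - 1/789271 = 145658404413414619/789271 - 5653075*√85969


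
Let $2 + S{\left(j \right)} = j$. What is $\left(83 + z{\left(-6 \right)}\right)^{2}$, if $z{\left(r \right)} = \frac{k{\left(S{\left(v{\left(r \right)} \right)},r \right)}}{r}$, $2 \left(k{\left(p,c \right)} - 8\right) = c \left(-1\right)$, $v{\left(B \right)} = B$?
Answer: $\frac{237169}{36} \approx 6588.0$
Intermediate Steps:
$S{\left(j \right)} = -2 + j$
$k{\left(p,c \right)} = 8 - \frac{c}{2}$ ($k{\left(p,c \right)} = 8 + \frac{c \left(-1\right)}{2} = 8 + \frac{\left(-1\right) c}{2} = 8 - \frac{c}{2}$)
$z{\left(r \right)} = \frac{8 - \frac{r}{2}}{r}$
$\left(83 + z{\left(-6 \right)}\right)^{2} = \left(83 + \frac{16 - -6}{2 \left(-6\right)}\right)^{2} = \left(83 + \frac{1}{2} \left(- \frac{1}{6}\right) \left(16 + 6\right)\right)^{2} = \left(83 + \frac{1}{2} \left(- \frac{1}{6}\right) 22\right)^{2} = \left(83 - \frac{11}{6}\right)^{2} = \left(\frac{487}{6}\right)^{2} = \frac{237169}{36}$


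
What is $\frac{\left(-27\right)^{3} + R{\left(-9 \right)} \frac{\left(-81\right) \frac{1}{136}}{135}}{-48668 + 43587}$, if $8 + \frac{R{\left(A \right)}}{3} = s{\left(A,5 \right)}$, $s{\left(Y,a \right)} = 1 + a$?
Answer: $\frac{6692211}{1727540} \approx 3.8738$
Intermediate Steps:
$R{\left(A \right)} = -6$ ($R{\left(A \right)} = -24 + 3 \left(1 + 5\right) = -24 + 3 \cdot 6 = -24 + 18 = -6$)
$\frac{\left(-27\right)^{3} + R{\left(-9 \right)} \frac{\left(-81\right) \frac{1}{136}}{135}}{-48668 + 43587} = \frac{\left(-27\right)^{3} - 6 \frac{\left(-81\right) \frac{1}{136}}{135}}{-48668 + 43587} = \frac{-19683 - 6 \left(-81\right) \frac{1}{136} \cdot \frac{1}{135}}{-5081} = \left(-19683 - 6 \left(\left(- \frac{81}{136}\right) \frac{1}{135}\right)\right) \left(- \frac{1}{5081}\right) = \left(-19683 - - \frac{9}{340}\right) \left(- \frac{1}{5081}\right) = \left(-19683 + \frac{9}{340}\right) \left(- \frac{1}{5081}\right) = \left(- \frac{6692211}{340}\right) \left(- \frac{1}{5081}\right) = \frac{6692211}{1727540}$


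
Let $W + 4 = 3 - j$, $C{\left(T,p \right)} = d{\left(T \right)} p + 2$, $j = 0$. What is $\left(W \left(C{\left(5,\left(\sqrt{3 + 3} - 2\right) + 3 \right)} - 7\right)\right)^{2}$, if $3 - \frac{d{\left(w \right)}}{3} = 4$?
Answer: $118 + 48 \sqrt{6} \approx 235.58$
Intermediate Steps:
$d{\left(w \right)} = -3$ ($d{\left(w \right)} = 9 - 12 = -3$)
$C{\left(T,p \right)} = 2 - 3 p$ ($C{\left(T,p \right)} = - 3 p + 2 = 2 - 3 p$)
$W = -1$ ($W = -4 + \left(3 - 0\right) = -4 + \left(3 + 0\right) = -4 + 3 = -1$)
$\left(W \left(C{\left(5,\left(\sqrt{3 + 3} - 2\right) + 3 \right)} - 7\right)\right)^{2} = \left(- (\left(2 - 3 \left(\left(\sqrt{3 + 3} - 2\right) + 3\right)\right) - 7)\right)^{2} = \left(- (\left(2 - 3 \left(\left(\sqrt{6} - 2\right) + 3\right)\right) - 7)\right)^{2} = \left(- (\left(2 - 3 \left(\left(-2 + \sqrt{6}\right) + 3\right)\right) - 7)\right)^{2} = \left(- (\left(2 - 3 \left(1 + \sqrt{6}\right)\right) - 7)\right)^{2} = \left(- (\left(2 - \left(3 + 3 \sqrt{6}\right)\right) - 7)\right)^{2} = \left(- (\left(-1 - 3 \sqrt{6}\right) - 7)\right)^{2} = \left(- (-8 - 3 \sqrt{6})\right)^{2} = \left(8 + 3 \sqrt{6}\right)^{2}$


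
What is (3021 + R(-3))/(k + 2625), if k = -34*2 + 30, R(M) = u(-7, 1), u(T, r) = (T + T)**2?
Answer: 3217/2587 ≈ 1.2435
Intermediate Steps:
u(T, r) = 4*T**2 (u(T, r) = (2*T)**2 = 4*T**2)
R(M) = 196 (R(M) = 4*(-7)**2 = 4*49 = 196)
k = -38 (k = -68 + 30 = -38)
(3021 + R(-3))/(k + 2625) = (3021 + 196)/(-38 + 2625) = 3217/2587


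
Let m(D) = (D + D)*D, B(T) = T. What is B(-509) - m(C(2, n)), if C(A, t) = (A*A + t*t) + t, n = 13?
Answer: -69701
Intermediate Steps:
C(A, t) = t + A**2 + t**2 (C(A, t) = (A**2 + t**2) + t = t + A**2 + t**2)
m(D) = 2*D**2 (m(D) = (2*D)*D = 2*D**2)
B(-509) - m(C(2, n)) = -509 - 2*(13 + 2**2 + 13**2)**2 = -509 - 2*(13 + 4 + 169)**2 = -509 - 2*186**2 = -509 - 2*34596 = -509 - 1*69192 = -509 - 69192 = -69701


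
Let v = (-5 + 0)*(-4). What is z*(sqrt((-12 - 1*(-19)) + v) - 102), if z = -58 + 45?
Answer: 1326 - 39*sqrt(3) ≈ 1258.4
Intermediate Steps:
z = -13
v = 20 (v = -5*(-4) = 20)
z*(sqrt((-12 - 1*(-19)) + v) - 102) = -13*(sqrt((-12 - 1*(-19)) + 20) - 102) = -13*(sqrt((-12 + 19) + 20) - 102) = -13*(sqrt(7 + 20) - 102) = -13*(sqrt(27) - 102) = -13*(3*sqrt(3) - 102) = -13*(-102 + 3*sqrt(3)) = 1326 - 39*sqrt(3)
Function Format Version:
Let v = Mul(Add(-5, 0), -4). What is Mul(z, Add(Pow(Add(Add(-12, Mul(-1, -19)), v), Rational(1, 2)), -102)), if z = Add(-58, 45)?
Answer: Add(1326, Mul(-39, Pow(3, Rational(1, 2)))) ≈ 1258.4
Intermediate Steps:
z = -13
v = 20 (v = Mul(-5, -4) = 20)
Mul(z, Add(Pow(Add(Add(-12, Mul(-1, -19)), v), Rational(1, 2)), -102)) = Mul(-13, Add(Pow(Add(Add(-12, Mul(-1, -19)), 20), Rational(1, 2)), -102)) = Mul(-13, Add(Pow(Add(Add(-12, 19), 20), Rational(1, 2)), -102)) = Mul(-13, Add(Pow(Add(7, 20), Rational(1, 2)), -102)) = Mul(-13, Add(Pow(27, Rational(1, 2)), -102)) = Mul(-13, Add(Mul(3, Pow(3, Rational(1, 2))), -102)) = Mul(-13, Add(-102, Mul(3, Pow(3, Rational(1, 2))))) = Add(1326, Mul(-39, Pow(3, Rational(1, 2))))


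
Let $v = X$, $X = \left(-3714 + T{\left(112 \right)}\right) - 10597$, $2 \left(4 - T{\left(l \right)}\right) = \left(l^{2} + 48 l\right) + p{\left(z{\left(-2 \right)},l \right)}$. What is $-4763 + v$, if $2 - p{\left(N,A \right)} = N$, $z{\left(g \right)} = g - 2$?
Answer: $-28033$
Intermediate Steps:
$z{\left(g \right)} = -2 + g$ ($z{\left(g \right)} = g - 2 = -2 + g$)
$p{\left(N,A \right)} = 2 - N$
$T{\left(l \right)} = 1 - 24 l - \frac{l^{2}}{2}$ ($T{\left(l \right)} = 4 - \frac{\left(l^{2} + 48 l\right) + \left(2 - \left(-2 - 2\right)\right)}{2} = 4 - \frac{\left(l^{2} + 48 l\right) + \left(2 - -4\right)}{2} = 4 - \frac{\left(l^{2} + 48 l\right) + \left(2 + 4\right)}{2} = 4 - \frac{\left(l^{2} + 48 l\right) + 6}{2} = 4 - \frac{6 + l^{2} + 48 l}{2} = 4 - \left(3 + \frac{l^{2}}{2} + 24 l\right) = 1 - 24 l - \frac{l^{2}}{2}$)
$X = -23270$ ($X = \left(-3714 - \left(2687 + 6272\right)\right) - 10597 = \left(-3714 - 8959\right) - 10597 = -12673 - 10597 = -23270$)
$v = -23270$
$-4763 + v = -4763 - 23270 = -28033$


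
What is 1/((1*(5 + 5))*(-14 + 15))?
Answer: ⅒ ≈ 0.10000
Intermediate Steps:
1/((1*(5 + 5))*(-14 + 15)) = 1/((1*10)*1) = 1/(10*1) = 1/10 = ⅒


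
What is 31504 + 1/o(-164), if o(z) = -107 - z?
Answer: 1795729/57 ≈ 31504.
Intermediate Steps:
31504 + 1/o(-164) = 31504 + 1/(-107 - 1*(-164)) = 31504 + 1/(-107 + 164) = 31504 + 1/57 = 1795729/57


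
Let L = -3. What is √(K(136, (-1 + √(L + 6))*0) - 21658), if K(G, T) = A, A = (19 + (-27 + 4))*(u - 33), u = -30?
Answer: I*√21406 ≈ 146.31*I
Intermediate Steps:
A = 252 (A = (19 + (-27 + 4))*(-30 - 33) = (19 - 23)*(-63) = -4*(-63) = 252)
K(G, T) = 252
√(K(136, (-1 + √(L + 6))*0) - 21658) = √(252 - 21658) = √(-21406) = I*√21406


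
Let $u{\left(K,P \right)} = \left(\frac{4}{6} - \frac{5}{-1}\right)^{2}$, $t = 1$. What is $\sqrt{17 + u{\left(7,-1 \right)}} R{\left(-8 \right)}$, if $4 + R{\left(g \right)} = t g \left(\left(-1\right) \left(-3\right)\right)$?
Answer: $- \frac{28 \sqrt{442}}{3} \approx -196.22$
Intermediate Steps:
$u{\left(K,P \right)} = \frac{289}{9}$ ($u{\left(K,P \right)} = \left(4 \cdot \frac{1}{6} - -5\right)^{2} = \left(\frac{2}{3} + 5\right)^{2} = \left(\frac{17}{3}\right)^{2} = \frac{289}{9}$)
$R{\left(g \right)} = -4 + 3 g$ ($R{\left(g \right)} = -4 + 1 g \left(\left(-1\right) \left(-3\right)\right) = -4 + g 3 = -4 + 3 g$)
$\sqrt{17 + u{\left(7,-1 \right)}} R{\left(-8 \right)} = \sqrt{17 + \frac{289}{9}} \left(-4 + 3 \left(-8\right)\right) = \sqrt{\frac{442}{9}} \left(-4 - 24\right) = \frac{\sqrt{442}}{3} \left(-28\right) = - \frac{28 \sqrt{442}}{3}$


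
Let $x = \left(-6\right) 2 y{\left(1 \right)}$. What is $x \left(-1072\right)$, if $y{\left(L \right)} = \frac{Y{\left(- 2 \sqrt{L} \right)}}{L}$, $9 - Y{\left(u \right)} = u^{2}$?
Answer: $64320$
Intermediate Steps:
$Y{\left(u \right)} = 9 - u^{2}$
$y{\left(L \right)} = \frac{9 - 4 L}{L}$ ($y{\left(L \right)} = \frac{9 - \left(- 2 \sqrt{L}\right)^{2}}{L} = \frac{9 - 4 L}{L}$)
$x = -60$ ($x = \left(-6\right) 2 \left(-4 + \frac{9}{1}\right) = - 12 \left(-4 + 9 \cdot 1\right) = - 12 \left(-4 + 9\right) = \left(-12\right) 5 = -60$)
$x \left(-1072\right) = \left(-60\right) \left(-1072\right) = 64320$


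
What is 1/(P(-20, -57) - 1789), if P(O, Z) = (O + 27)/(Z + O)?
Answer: -11/19680 ≈ -0.00055894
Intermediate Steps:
P(O, Z) = (27 + O)/(O + Z)
1/(P(-20, -57) - 1789) = 1/((27 - 20)/(-20 - 57) - 1789) = 1/(7/(-77) - 1789) = 1/(-1/77*7 - 1789) = 1/(-1/11 - 1789) = 1/(-19680/11) = -11/19680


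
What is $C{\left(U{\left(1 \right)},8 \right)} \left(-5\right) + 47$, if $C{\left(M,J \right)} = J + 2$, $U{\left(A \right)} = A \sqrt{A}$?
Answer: $-3$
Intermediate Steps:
$U{\left(A \right)} = A^{\frac{3}{2}}$
$C{\left(M,J \right)} = 2 + J$
$C{\left(U{\left(1 \right)},8 \right)} \left(-5\right) + 47 = \left(2 + 8\right) \left(-5\right) + 47 = 10 \left(-5\right) + 47 = -50 + 47 = -3$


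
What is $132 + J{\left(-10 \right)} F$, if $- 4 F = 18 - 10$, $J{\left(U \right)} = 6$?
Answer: $120$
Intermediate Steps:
$F = -2$ ($F = - \frac{18 - 10}{4} = \left(- \frac{1}{4}\right) 8 = -2$)
$132 + J{\left(-10 \right)} F = 132 + 6 \left(-2\right) = 132 - 12 = 120$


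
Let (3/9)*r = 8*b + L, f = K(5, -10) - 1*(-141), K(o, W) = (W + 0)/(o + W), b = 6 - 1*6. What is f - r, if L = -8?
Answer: 167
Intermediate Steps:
b = 0 (b = 6 - 6 = 0)
K(o, W) = W/(W + o)
f = 143 (f = -10/(-10 + 5) - 1*(-141) = -10/(-5) + 141 = -10*(-⅕) + 141 = 2 + 141 = 143)
r = -24 (r = 3*(8*0 - 8) = 3*(0 - 8) = 3*(-8) = -24)
f - r = 143 - 1*(-24) = 143 + 24 = 167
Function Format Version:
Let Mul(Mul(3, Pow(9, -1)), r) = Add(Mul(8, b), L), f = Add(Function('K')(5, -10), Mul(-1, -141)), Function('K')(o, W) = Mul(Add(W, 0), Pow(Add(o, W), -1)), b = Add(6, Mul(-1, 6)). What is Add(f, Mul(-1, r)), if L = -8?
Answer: 167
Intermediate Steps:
b = 0 (b = Add(6, -6) = 0)
Function('K')(o, W) = Mul(W, Pow(Add(W, o), -1))
f = 143 (f = Add(Mul(-10, Pow(Add(-10, 5), -1)), Mul(-1, -141)) = Add(Mul(-10, Pow(-5, -1)), 141) = Add(Mul(-10, Rational(-1, 5)), 141) = Add(2, 141) = 143)
r = -24 (r = Mul(3, Add(Mul(8, 0), -8)) = Mul(3, Add(0, -8)) = Mul(3, -8) = -24)
Add(f, Mul(-1, r)) = Add(143, Mul(-1, -24)) = Add(143, 24) = 167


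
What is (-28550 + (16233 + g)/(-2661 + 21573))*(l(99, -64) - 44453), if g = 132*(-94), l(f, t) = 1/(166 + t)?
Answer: 816056807424625/643008 ≈ 1.2691e+9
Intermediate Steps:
g = -12408
(-28550 + (16233 + g)/(-2661 + 21573))*(l(99, -64) - 44453) = (-28550 + (16233 - 12408)/(-2661 + 21573))*(1/(166 - 64) - 44453) = (-28550 + 3825/18912)*(1/102 - 44453) = (-28550 + 3825*(1/18912))*(1/102 - 44453) = (-28550 + 1275/6304)*(-4534205/102) = -179977925/6304*(-4534205/102) = 816056807424625/643008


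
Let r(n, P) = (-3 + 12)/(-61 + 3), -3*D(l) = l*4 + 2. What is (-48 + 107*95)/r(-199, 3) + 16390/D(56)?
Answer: -66528083/1017 ≈ -65416.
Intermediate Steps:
D(l) = -2/3 - 4*l/3 (D(l) = -(l*4 + 2)/3 = -(4*l + 2)/3 = -(2 + 4*l)/3 = -2/3 - 4*l/3)
r(n, P) = -9/58 (r(n, P) = 9/(-58) = 9*(-1/58) = -9/58)
(-48 + 107*95)/r(-199, 3) + 16390/D(56) = (-48 + 107*95)/(-9/58) + 16390/(-2/3 - 4/3*56) = (-48 + 10165)*(-58/9) + 16390/(-2/3 - 224/3) = 10117*(-58/9) + 16390/(-226/3) = -586786/9 + 16390*(-3/226) = -586786/9 - 24585/113 = -66528083/1017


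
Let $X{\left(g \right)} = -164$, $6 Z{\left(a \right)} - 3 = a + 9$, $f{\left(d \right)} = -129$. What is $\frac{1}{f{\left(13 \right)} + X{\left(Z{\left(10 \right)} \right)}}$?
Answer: $- \frac{1}{293} \approx -0.003413$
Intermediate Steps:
$Z{\left(a \right)} = 2 + \frac{a}{6}$ ($Z{\left(a \right)} = \frac{1}{2} + \frac{a + 9}{6} = \frac{1}{2} + \frac{9 + a}{6} = \frac{1}{2} + \left(\frac{3}{2} + \frac{a}{6}\right) = 2 + \frac{a}{6}$)
$\frac{1}{f{\left(13 \right)} + X{\left(Z{\left(10 \right)} \right)}} = \frac{1}{-129 - 164} = \frac{1}{-293} = - \frac{1}{293}$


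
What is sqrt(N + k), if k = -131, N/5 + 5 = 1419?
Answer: 3*sqrt(771) ≈ 83.301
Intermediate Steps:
N = 7070 (N = -25 + 5*1419 = -25 + 7095 = 7070)
sqrt(N + k) = sqrt(7070 - 131) = sqrt(6939) = 3*sqrt(771)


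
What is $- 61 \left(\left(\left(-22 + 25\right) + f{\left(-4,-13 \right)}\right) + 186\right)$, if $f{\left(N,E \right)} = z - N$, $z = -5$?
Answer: $-11468$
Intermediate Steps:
$f{\left(N,E \right)} = -5 - N$
$- 61 \left(\left(\left(-22 + 25\right) + f{\left(-4,-13 \right)}\right) + 186\right) = - 61 \left(\left(\left(-22 + 25\right) - 1\right) + 186\right) = - 61 \left(\left(3 + \left(-5 + 4\right)\right) + 186\right) = - 61 \left(\left(3 - 1\right) + 186\right) = - 61 \left(2 + 186\right) = \left(-61\right) 188 = -11468$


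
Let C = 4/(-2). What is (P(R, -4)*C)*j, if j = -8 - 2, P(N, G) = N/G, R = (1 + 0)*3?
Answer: -15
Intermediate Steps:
R = 3 (R = 1*3 = 3)
j = -10
C = -2 (C = 4*(-½) = -2)
(P(R, -4)*C)*j = ((3/(-4))*(-2))*(-10) = ((3*(-¼))*(-2))*(-10) = -¾*(-2)*(-10) = (3/2)*(-10) = -15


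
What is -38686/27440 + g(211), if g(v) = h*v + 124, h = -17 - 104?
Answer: -348603383/13720 ≈ -25408.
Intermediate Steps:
h = -121
g(v) = 124 - 121*v (g(v) = -121*v + 124 = 124 - 121*v)
-38686/27440 + g(211) = -38686/27440 + (124 - 121*211) = -38686*1/27440 + (124 - 25531) = -19343/13720 - 25407 = -348603383/13720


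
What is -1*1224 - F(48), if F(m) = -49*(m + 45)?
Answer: 3333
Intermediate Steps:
F(m) = -2205 - 49*m (F(m) = -49*(45 + m) = -2205 - 49*m)
-1*1224 - F(48) = -1*1224 - (-2205 - 49*48) = -1224 - (-2205 - 2352) = -1224 - 1*(-4557) = -1224 + 4557 = 3333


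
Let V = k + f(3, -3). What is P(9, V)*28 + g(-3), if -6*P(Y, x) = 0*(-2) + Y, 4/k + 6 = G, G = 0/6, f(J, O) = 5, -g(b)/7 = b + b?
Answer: 0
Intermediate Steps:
g(b) = -14*b (g(b) = -7*(b + b) = -14*b)
G = 0 (G = 0*(⅙) = 0)
k = -⅔ (k = 4/(-6 + 0) = 4/(-6) = 4*(-⅙) = -⅔ ≈ -0.66667)
V = 13/3 (V = -⅔ + 5 = 13/3 ≈ 4.3333)
P(Y, x) = -Y/6 (P(Y, x) = -(0*(-2) + Y)/6 = -(0 + Y)/6 = -Y/6)
P(9, V)*28 + g(-3) = -⅙*9*28 - 14*(-3) = -3/2*28 + 42 = -42 + 42 = 0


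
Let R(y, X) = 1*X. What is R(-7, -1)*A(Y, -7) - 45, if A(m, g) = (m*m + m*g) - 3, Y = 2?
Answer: -32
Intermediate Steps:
R(y, X) = X
A(m, g) = -3 + m² + g*m (A(m, g) = (m² + g*m) - 3 = -3 + m² + g*m)
R(-7, -1)*A(Y, -7) - 45 = -(-3 + 2² - 7*2) - 45 = -(-3 + 4 - 14) - 45 = -1*(-13) - 45 = 13 - 45 = -32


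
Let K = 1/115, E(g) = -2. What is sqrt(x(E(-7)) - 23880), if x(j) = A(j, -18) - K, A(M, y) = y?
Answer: I*sqrt(316051165)/115 ≈ 154.59*I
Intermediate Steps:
K = 1/115 ≈ 0.0086956
x(j) = -2071/115 (x(j) = -18 - 1*1/115 = -18 - 1/115 = -2071/115)
sqrt(x(E(-7)) - 23880) = sqrt(-2071/115 - 23880) = sqrt(-2748271/115) = I*sqrt(316051165)/115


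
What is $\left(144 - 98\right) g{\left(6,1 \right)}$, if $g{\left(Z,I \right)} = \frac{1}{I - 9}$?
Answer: $- \frac{23}{4} \approx -5.75$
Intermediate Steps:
$g{\left(Z,I \right)} = \frac{1}{-9 + I}$
$\left(144 - 98\right) g{\left(6,1 \right)} = \frac{144 - 98}{-9 + 1} = \frac{46}{-8} = 46 \left(- \frac{1}{8}\right) = - \frac{23}{4}$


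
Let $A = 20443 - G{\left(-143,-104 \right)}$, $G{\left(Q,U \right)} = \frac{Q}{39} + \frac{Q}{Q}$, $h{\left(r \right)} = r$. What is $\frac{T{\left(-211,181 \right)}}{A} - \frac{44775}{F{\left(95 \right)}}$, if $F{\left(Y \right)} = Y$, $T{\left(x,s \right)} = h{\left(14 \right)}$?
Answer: $- \frac{549272037}{1165403} \approx -471.31$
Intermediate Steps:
$T{\left(x,s \right)} = 14$
$G{\left(Q,U \right)} = 1 + \frac{Q}{39}$ ($G{\left(Q,U \right)} = Q \frac{1}{39} + 1 = \frac{Q}{39} + 1 = 1 + \frac{Q}{39}$)
$A = \frac{61337}{3}$ ($A = 20443 - \left(1 + \frac{1}{39} \left(-143\right)\right) = 20443 - \left(1 - \frac{11}{3}\right) = 20443 - - \frac{8}{3} = 20443 + \frac{8}{3} = \frac{61337}{3} \approx 20446.0$)
$\frac{T{\left(-211,181 \right)}}{A} - \frac{44775}{F{\left(95 \right)}} = \frac{14}{\frac{61337}{3}} - \frac{44775}{95} = 14 \cdot \frac{3}{61337} - \frac{8955}{19} = \frac{42}{61337} - \frac{8955}{19} = - \frac{549272037}{1165403}$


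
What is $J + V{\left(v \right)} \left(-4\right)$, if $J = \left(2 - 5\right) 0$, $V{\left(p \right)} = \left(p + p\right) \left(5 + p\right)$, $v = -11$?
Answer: $-528$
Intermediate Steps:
$V{\left(p \right)} = 2 p \left(5 + p\right)$
$J = 0$ ($J = \left(-3\right) 0 = 0$)
$J + V{\left(v \right)} \left(-4\right) = 0 + 2 \left(-11\right) \left(5 - 11\right) \left(-4\right) = 0 + 2 \left(-11\right) \left(-6\right) \left(-4\right) = 0 + 132 \left(-4\right) = 0 - 528 = -528$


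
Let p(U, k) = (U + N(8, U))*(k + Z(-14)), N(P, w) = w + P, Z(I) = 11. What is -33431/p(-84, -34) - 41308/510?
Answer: -3381265/37536 ≈ -90.081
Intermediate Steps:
N(P, w) = P + w
p(U, k) = (8 + 2*U)*(11 + k) (p(U, k) = (U + (8 + U))*(k + 11) = (8 + 2*U)*(11 + k))
-33431/p(-84, -34) - 41308/510 = -33431/(88 + 22*(-84) - 84*(-34) - 34*(8 - 84)) - 41308/510 = -33431/(88 - 1848 + 2856 - 34*(-76)) - 41308*1/510 = -33431/(88 - 1848 + 2856 + 2584) - 20654/255 = -33431/3680 - 20654/255 = -3381265/37536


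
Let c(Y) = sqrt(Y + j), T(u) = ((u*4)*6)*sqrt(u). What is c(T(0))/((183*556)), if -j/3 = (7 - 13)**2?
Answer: I*sqrt(3)/16958 ≈ 0.00010214*I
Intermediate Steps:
j = -108 (j = -3*(7 - 13)**2 = -3*(-6)**2 = -3*36 = -108)
T(u) = 24*u**(3/2) (T(u) = ((4*u)*6)*sqrt(u) = (24*u)*sqrt(u) = 24*u**(3/2))
c(Y) = sqrt(-108 + Y) (c(Y) = sqrt(Y - 108) = sqrt(-108 + Y))
c(T(0))/((183*556)) = sqrt(-108 + 24*0**(3/2))/((183*556)) = sqrt(-108 + 24*0)/101748 = sqrt(-108 + 0)*(1/101748) = sqrt(-108)*(1/101748) = (6*I*sqrt(3))*(1/101748) = I*sqrt(3)/16958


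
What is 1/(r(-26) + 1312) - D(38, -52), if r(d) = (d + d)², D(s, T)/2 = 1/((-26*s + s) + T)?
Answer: 4517/2012016 ≈ 0.0022450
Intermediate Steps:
D(s, T) = 2/(T - 25*s) (D(s, T) = 2/((-26*s + s) + T) = 2/(-25*s + T) = 2/(T - 25*s))
r(d) = 4*d² (r(d) = (2*d)² = 4*d²)
1/(r(-26) + 1312) - D(38, -52) = 1/(4*(-26)² + 1312) - 2/(-52 - 25*38) = 1/(4*676 + 1312) - 2/(-52 - 950) = 1/(2704 + 1312) - 2/(-1002) = 1/4016 - 2*(-1)/1002 = 1/4016 - 1*(-1/501) = 1/4016 + 1/501 = 4517/2012016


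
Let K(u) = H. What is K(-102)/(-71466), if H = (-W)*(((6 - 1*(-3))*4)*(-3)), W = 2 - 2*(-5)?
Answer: -216/11911 ≈ -0.018135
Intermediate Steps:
W = 12 (W = 2 + 10 = 12)
H = 1296 (H = (-1*12)*(((6 - 1*(-3))*4)*(-3)) = -12*(6 + 3)*4*(-3) = -12*9*4*(-3) = -432*(-3) = -12*(-108) = 1296)
K(u) = 1296
K(-102)/(-71466) = 1296/(-71466) = 1296*(-1/71466) = -216/11911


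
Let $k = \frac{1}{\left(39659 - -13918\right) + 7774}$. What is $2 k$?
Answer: $\frac{2}{61351} \approx 3.2599 \cdot 10^{-5}$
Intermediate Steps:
$k = \frac{1}{61351}$ ($k = \frac{1}{\left(39659 + 13918\right) + 7774} = \frac{1}{53577 + 7774} = \frac{1}{61351} \approx 1.63 \cdot 10^{-5}$)
$2 k = 2 \cdot \frac{1}{61351} = \frac{2}{61351}$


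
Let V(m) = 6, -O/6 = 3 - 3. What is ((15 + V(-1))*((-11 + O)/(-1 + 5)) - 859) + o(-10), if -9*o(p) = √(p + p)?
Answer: -3667/4 - 2*I*√5/9 ≈ -916.75 - 0.4969*I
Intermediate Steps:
O = 0 (O = -6*(3 - 3) = -6*0 = 0)
o(p) = -√2*√p/9 (o(p) = -√(p + p)/9 = -√2*√p/9)
((15 + V(-1))*((-11 + O)/(-1 + 5)) - 859) + o(-10) = ((15 + 6)*((-11 + 0)/(-1 + 5)) - 859) - √2*√(-10)/9 = (21*(-11/4) - 859) - √2*I*√10/9 = (21*(-11*¼) - 859) - 2*I*√5/9 = (21*(-11/4) - 859) - 2*I*√5/9 = (-231/4 - 859) - 2*I*√5/9 = -3667/4 - 2*I*√5/9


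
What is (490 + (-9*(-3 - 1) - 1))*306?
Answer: 160650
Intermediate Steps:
(490 + (-9*(-3 - 1) - 1))*306 = (490 + (-9*(-4) - 1))*306 = (490 + (36 - 1))*306 = (490 + 35)*306 = 525*306 = 160650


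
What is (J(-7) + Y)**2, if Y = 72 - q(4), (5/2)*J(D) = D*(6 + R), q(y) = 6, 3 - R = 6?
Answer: 82944/25 ≈ 3317.8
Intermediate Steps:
R = -3 (R = 3 - 1*6 = 3 - 6 = -3)
J(D) = 6*D/5 (J(D) = 2*(D*(6 - 3))/5 = 2*(D*3)/5 = 2*(3*D)/5 = 6*D/5)
Y = 66 (Y = 72 - 1*6 = 72 - 6 = 66)
(J(-7) + Y)**2 = ((6/5)*(-7) + 66)**2 = (-42/5 + 66)**2 = (288/5)**2 = 82944/25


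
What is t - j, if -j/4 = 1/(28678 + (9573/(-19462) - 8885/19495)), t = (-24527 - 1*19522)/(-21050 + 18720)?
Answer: 95854933553385247/5070270547546790 ≈ 18.905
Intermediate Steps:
t = 44049/2330 (t = (-24527 - 19522)/(-2330) = -44049*(-1/2330) = 44049/2330 ≈ 18.905)
j = -303529352/2176081780063 (j = -4/(28678 + (9573/(-19462) - 8885/19495)) = -4/(28678 + (9573*(-1/19462) - 8885*1/19495)) = -4/(28678 + (-9573/19462 - 1777/3899)) = -4/(28678 - 71909101/75882338) = -4/2176081780063/75882338 = -4*75882338/2176081780063 = -303529352/2176081780063 ≈ -0.00013948)
t - j = 44049/2330 - 1*(-303529352/2176081780063) = 44049/2330 + 303529352/2176081780063 = 95854933553385247/5070270547546790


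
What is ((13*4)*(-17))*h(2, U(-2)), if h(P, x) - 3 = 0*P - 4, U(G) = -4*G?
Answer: 884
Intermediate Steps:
h(P, x) = -1 (h(P, x) = 3 + (0*P - 4) = 3 + (0 - 4) = 3 - 4 = -1)
((13*4)*(-17))*h(2, U(-2)) = ((13*4)*(-17))*(-1) = (52*(-17))*(-1) = -884*(-1) = 884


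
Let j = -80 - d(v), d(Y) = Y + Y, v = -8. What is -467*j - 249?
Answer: 29639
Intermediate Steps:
d(Y) = 2*Y
j = -64 (j = -80 - 2*(-8) = -80 - 1*(-16) = -80 + 16 = -64)
-467*j - 249 = -467*(-64) - 249 = 29888 - 249 = 29639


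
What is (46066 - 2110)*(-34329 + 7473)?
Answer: -1180482336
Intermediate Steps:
(46066 - 2110)*(-34329 + 7473) = 43956*(-26856) = -1180482336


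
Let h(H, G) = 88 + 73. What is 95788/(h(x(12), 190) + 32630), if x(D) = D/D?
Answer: 8708/2981 ≈ 2.9212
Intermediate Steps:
x(D) = 1
h(H, G) = 161
95788/(h(x(12), 190) + 32630) = 95788/(161 + 32630) = 95788/32791 = 95788*(1/32791) = 8708/2981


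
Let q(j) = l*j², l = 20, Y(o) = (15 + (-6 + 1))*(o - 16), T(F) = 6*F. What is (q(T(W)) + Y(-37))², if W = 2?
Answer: 5522500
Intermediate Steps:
Y(o) = -160 + 10*o (Y(o) = (15 - 5)*(-16 + o) = 10*(-16 + o) = -160 + 10*o)
q(j) = 20*j²
(q(T(W)) + Y(-37))² = (20*(6*2)² + (-160 + 10*(-37)))² = (20*12² + (-160 - 370))² = (20*144 - 530)² = (2880 - 530)² = 2350² = 5522500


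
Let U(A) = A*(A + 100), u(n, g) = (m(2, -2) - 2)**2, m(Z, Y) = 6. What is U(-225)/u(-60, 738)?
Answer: 28125/16 ≈ 1757.8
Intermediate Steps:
u(n, g) = 16 (u(n, g) = (6 - 2)**2 = 4**2 = 16)
U(A) = A*(100 + A)
U(-225)/u(-60, 738) = -225*(100 - 225)/16 = -225*(-125)*(1/16) = 28125*(1/16) = 28125/16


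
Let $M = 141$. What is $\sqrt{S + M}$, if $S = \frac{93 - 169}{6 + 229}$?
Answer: $\frac{\sqrt{7768865}}{235} \approx 11.861$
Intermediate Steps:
$S = - \frac{76}{235} \approx -0.3234$
$\sqrt{S + M} = \sqrt{- \frac{76}{235} + 141} = \sqrt{\frac{33059}{235}} = \frac{\sqrt{7768865}}{235}$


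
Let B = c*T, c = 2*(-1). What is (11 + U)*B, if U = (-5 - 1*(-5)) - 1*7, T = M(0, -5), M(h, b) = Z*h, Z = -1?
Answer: 0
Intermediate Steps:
M(h, b) = -h
T = 0 (T = -1*0 = 0)
c = -2
U = -7 (U = (-5 + 5) - 7 = 0 - 7 = -7)
B = 0 (B = -2*0 = 0)
(11 + U)*B = (11 - 7)*0 = 4*0 = 0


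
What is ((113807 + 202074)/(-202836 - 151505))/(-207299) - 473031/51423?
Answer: -41217385388662/4480726632499 ≈ -9.1988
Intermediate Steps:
((113807 + 202074)/(-202836 - 151505))/(-207299) - 473031/51423 = (315881/(-354341))*(-1/207299) - 473031*1/51423 = (315881*(-1/354341))*(-1/207299) - 157677/17141 = -315881/354341*(-1/207299) - 157677/17141 = 315881/73454534959 - 157677/17141 = -41217385388662/4480726632499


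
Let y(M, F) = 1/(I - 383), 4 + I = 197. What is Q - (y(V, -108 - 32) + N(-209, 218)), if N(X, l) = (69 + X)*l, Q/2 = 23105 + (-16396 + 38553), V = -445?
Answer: 22998361/190 ≈ 1.2104e+5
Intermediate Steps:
I = 193 (I = -4 + 197 = 193)
Q = 90524 (Q = 2*(23105 + (-16396 + 38553)) = 2*(23105 + 22157) = 2*45262 = 90524)
N(X, l) = l*(69 + X)
y(M, F) = -1/190 (y(M, F) = 1/(193 - 383) = 1/(-190) = -1/190)
Q - (y(V, -108 - 32) + N(-209, 218)) = 90524 - (-1/190 + 218*(69 - 209)) = 90524 - (-1/190 + 218*(-140)) = 90524 - (-1/190 - 30520) = 90524 - 1*(-5798801/190) = 90524 + 5798801/190 = 22998361/190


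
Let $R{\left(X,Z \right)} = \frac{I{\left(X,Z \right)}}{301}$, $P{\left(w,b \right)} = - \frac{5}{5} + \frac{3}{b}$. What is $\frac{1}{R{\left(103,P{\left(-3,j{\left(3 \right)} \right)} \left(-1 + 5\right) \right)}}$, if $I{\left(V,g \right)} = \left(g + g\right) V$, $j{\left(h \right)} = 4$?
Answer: $- \frac{301}{206} \approx -1.4612$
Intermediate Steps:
$I{\left(V,g \right)} = 2 V g$ ($I{\left(V,g \right)} = 2 g V = 2 V g$)
$P{\left(w,b \right)} = -1 + \frac{3}{b}$ ($P{\left(w,b \right)} = \left(-5\right) \frac{1}{5} + \frac{3}{b} = -1 + \frac{3}{b}$)
$R{\left(X,Z \right)} = \frac{2 X Z}{301}$
$\frac{1}{R{\left(103,P{\left(-3,j{\left(3 \right)} \right)} \left(-1 + 5\right) \right)}} = \frac{1}{\frac{2}{301} \cdot 103 \frac{3 - 4}{4} \left(-1 + 5\right)} = \frac{1}{\frac{2}{301} \cdot 103 \frac{3 - 4}{4} \cdot 4} = \frac{1}{\frac{2}{301} \cdot 103 \cdot \frac{1}{4} \left(-1\right) 4} = \frac{1}{\frac{2}{301} \cdot 103 \left(\left(- \frac{1}{4}\right) 4\right)} = \frac{1}{\frac{2}{301} \cdot 103 \left(-1\right)} = \frac{1}{- \frac{206}{301}} = - \frac{301}{206}$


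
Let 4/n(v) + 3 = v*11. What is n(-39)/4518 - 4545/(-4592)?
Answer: 277212611/280079856 ≈ 0.98976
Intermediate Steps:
n(v) = 4/(-3 + 11*v) (n(v) = 4/(-3 + v*11) = 4/(-3 + 11*v))
n(-39)/4518 - 4545/(-4592) = (4/(-3 + 11*(-39)))/4518 - 4545/(-4592) = (4/(-3 - 429))*(1/4518) - 4545*(-1/4592) = (4/(-432))*(1/4518) + 4545/4592 = (4*(-1/432))*(1/4518) + 4545/4592 = -1/108*1/4518 + 4545/4592 = -1/487944 + 4545/4592 = 277212611/280079856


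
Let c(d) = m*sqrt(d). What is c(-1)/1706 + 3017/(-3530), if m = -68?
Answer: -3017/3530 - 34*I/853 ≈ -0.85467 - 0.039859*I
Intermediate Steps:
c(d) = -68*sqrt(d)
c(-1)/1706 + 3017/(-3530) = -68*I/1706 + 3017/(-3530) = -68*I*(1/1706) + 3017*(-1/3530) = -34*I/853 - 3017/3530 = -3017/3530 - 34*I/853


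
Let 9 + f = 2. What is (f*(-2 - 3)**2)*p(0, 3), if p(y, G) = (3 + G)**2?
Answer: -6300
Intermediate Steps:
f = -7 (f = -9 + 2 = -7)
(f*(-2 - 3)**2)*p(0, 3) = (-7*(-2 - 3)**2)*(3 + 3)**2 = -7*(-5)**2*6**2 = -7*25*36 = -175*36 = -6300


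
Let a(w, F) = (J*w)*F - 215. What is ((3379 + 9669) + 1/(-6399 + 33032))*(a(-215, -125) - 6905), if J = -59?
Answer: -553490649921825/26633 ≈ -2.0782e+10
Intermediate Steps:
a(w, F) = -215 - 59*F*w (a(w, F) = (-59*w)*F - 215 = -59*F*w - 215 = -215 - 59*F*w)
((3379 + 9669) + 1/(-6399 + 33032))*(a(-215, -125) - 6905) = ((3379 + 9669) + 1/(-6399 + 33032))*((-215 - 59*(-125)*(-215)) - 6905) = (13048 + 1/26633)*((-215 - 1585625) - 6905) = (13048 + 1/26633)*(-1585840 - 6905) = (347507385/26633)*(-1592745) = -553490649921825/26633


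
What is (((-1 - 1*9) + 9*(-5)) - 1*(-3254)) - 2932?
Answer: 267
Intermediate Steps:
(((-1 - 1*9) + 9*(-5)) - 1*(-3254)) - 2932 = (((-1 - 9) - 45) + 3254) - 2932 = ((-10 - 45) + 3254) - 2932 = (-55 + 3254) - 2932 = 3199 - 2932 = 267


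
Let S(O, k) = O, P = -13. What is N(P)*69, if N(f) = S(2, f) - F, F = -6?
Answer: 552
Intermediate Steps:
N(f) = 8 (N(f) = 2 - 1*(-6) = 2 + 6 = 8)
N(P)*69 = 8*69 = 552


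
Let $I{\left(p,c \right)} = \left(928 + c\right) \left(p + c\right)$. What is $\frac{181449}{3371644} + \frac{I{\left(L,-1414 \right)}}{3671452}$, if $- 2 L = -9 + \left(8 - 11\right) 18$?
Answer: $\frac{183223252458}{773676819193} \approx 0.23682$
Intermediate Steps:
$L = \frac{63}{2}$ ($L = - \frac{-9 + \left(8 - 11\right) 18}{2} = - \frac{-9 - 54}{2} = \left(- \frac{1}{2}\right) \left(-63\right) = \frac{63}{2} \approx 31.5$)
$I{\left(p,c \right)} = \left(928 + c\right) \left(c + p\right)$
$\frac{181449}{3371644} + \frac{I{\left(L,-1414 \right)}}{3671452} = \frac{181449}{3371644} + \frac{\left(-1414\right)^{2} + 928 \left(-1414\right) + 928 \cdot \frac{63}{2} - 44541}{3671452} = 181449 \cdot \frac{1}{3371644} + \left(1999396 - 1312192 + 29232 - 44541\right) \frac{1}{3671452} = \frac{181449}{3371644} + 671895 \cdot \frac{1}{3671452} = \frac{181449}{3371644} + \frac{671895}{3671452} = \frac{183223252458}{773676819193}$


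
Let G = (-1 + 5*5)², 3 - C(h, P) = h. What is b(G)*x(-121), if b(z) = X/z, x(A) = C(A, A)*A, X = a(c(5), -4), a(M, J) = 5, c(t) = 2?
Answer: -18755/144 ≈ -130.24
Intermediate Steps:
C(h, P) = 3 - h
X = 5
x(A) = A*(3 - A) (x(A) = (3 - A)*A = A*(3 - A))
G = 576 (G = (-1 + 25)² = 24² = 576)
b(z) = 5/z
b(G)*x(-121) = (5/576)*(-121*(3 - 1*(-121))) = (5*(1/576))*(-121*(3 + 121)) = 5*(-121*124)/576 = (5/576)*(-15004) = -18755/144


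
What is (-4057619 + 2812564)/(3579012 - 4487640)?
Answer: 177865/129804 ≈ 1.3703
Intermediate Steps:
(-4057619 + 2812564)/(3579012 - 4487640) = -1245055/(-908628) = -1245055*(-1/908628) = 177865/129804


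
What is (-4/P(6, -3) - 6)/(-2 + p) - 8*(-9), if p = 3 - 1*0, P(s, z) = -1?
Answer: 70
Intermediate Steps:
p = 3 (p = 3 + 0 = 3)
(-4/P(6, -3) - 6)/(-2 + p) - 8*(-9) = (-4/(-1) - 6)/(-2 + 3) - 8*(-9) = (-4*(-1) - 6)/1 + 72 = (4 - 6)*1 + 72 = -2*1 + 72 = -2 + 72 = 70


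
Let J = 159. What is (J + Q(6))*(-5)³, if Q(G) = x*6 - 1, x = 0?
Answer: -19750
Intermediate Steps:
Q(G) = -1 (Q(G) = 0*6 - 1 = 0 - 1 = -1)
(J + Q(6))*(-5)³ = (159 - 1)*(-5)³ = 158*(-125) = -19750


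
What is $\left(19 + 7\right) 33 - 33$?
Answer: $825$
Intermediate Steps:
$\left(19 + 7\right) 33 - 33 = 26 \cdot 33 - 33 = 858 - 33 = 825$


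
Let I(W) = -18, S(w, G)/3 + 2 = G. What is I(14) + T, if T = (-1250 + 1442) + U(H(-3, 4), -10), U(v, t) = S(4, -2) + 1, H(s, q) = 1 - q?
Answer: 163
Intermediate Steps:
S(w, G) = -6 + 3*G
U(v, t) = -11 (U(v, t) = (-6 + 3*(-2)) + 1 = (-6 - 6) + 1 = -12 + 1 = -11)
T = 181 (T = (-1250 + 1442) - 11 = 192 - 11 = 181)
I(14) + T = -18 + 181 = 163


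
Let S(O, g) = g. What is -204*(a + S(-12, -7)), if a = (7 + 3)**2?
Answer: -18972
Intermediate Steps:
a = 100 (a = 10**2 = 100)
-204*(a + S(-12, -7)) = -204*(100 - 7) = -204*93 = -18972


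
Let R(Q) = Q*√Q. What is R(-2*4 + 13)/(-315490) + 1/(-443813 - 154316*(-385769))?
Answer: 1/230739626201 - √5/63098 ≈ -3.5438e-5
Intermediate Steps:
R(Q) = Q^(3/2)
R(-2*4 + 13)/(-315490) + 1/(-443813 - 154316*(-385769)) = (-2*4 + 13)^(3/2)/(-315490) + 1/(-443813 - 154316*(-385769)) = (-8 + 13)^(3/2)*(-1/315490) - 1/385769/(-598129) = 5^(3/2)*(-1/315490) - 1/598129*(-1/385769) = (5*√5)*(-1/315490) + 1/230739626201 = -√5/63098 + 1/230739626201 = 1/230739626201 - √5/63098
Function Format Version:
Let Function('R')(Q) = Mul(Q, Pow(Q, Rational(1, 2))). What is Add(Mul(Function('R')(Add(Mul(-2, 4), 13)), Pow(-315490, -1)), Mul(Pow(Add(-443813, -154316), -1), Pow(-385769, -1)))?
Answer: Add(Rational(1, 230739626201), Mul(Rational(-1, 63098), Pow(5, Rational(1, 2)))) ≈ -3.5438e-5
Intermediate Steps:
Function('R')(Q) = Pow(Q, Rational(3, 2))
Add(Mul(Function('R')(Add(Mul(-2, 4), 13)), Pow(-315490, -1)), Mul(Pow(Add(-443813, -154316), -1), Pow(-385769, -1))) = Add(Mul(Pow(Add(Mul(-2, 4), 13), Rational(3, 2)), Pow(-315490, -1)), Mul(Pow(Add(-443813, -154316), -1), Pow(-385769, -1))) = Add(Mul(Pow(Add(-8, 13), Rational(3, 2)), Rational(-1, 315490)), Mul(Pow(-598129, -1), Rational(-1, 385769))) = Add(Mul(Pow(5, Rational(3, 2)), Rational(-1, 315490)), Mul(Rational(-1, 598129), Rational(-1, 385769))) = Add(Mul(Mul(5, Pow(5, Rational(1, 2))), Rational(-1, 315490)), Rational(1, 230739626201)) = Add(Mul(Rational(-1, 63098), Pow(5, Rational(1, 2))), Rational(1, 230739626201)) = Add(Rational(1, 230739626201), Mul(Rational(-1, 63098), Pow(5, Rational(1, 2))))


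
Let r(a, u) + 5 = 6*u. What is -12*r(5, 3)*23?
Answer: -3588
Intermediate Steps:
r(a, u) = -5 + 6*u
-12*r(5, 3)*23 = -12*(-5 + 6*3)*23 = -12*(-5 + 18)*23 = -12*13*23 = -156*23 = -3588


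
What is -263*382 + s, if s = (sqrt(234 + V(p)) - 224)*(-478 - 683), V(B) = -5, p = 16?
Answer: 159598 - 1161*sqrt(229) ≈ 1.4203e+5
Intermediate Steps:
s = 260064 - 1161*sqrt(229) (s = (sqrt(234 - 5) - 224)*(-478 - 683) = (sqrt(229) - 224)*(-1161) = (-224 + sqrt(229))*(-1161) = 260064 - 1161*sqrt(229) ≈ 2.4250e+5)
-263*382 + s = -263*382 + (260064 - 1161*sqrt(229)) = -100466 + (260064 - 1161*sqrt(229)) = 159598 - 1161*sqrt(229)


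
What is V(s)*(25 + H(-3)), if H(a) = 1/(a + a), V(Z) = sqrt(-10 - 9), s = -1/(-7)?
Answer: 149*I*sqrt(19)/6 ≈ 108.25*I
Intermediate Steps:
s = 1/7 (s = -1*(-1/7) = 1/7 ≈ 0.14286)
V(Z) = I*sqrt(19) (V(Z) = sqrt(-19) = I*sqrt(19))
H(a) = 1/(2*a)
V(s)*(25 + H(-3)) = (I*sqrt(19))*(25 + (1/2)/(-3)) = (I*sqrt(19))*(25 + (1/2)*(-1/3)) = (I*sqrt(19))*(25 - 1/6) = (I*sqrt(19))*(149/6) = 149*I*sqrt(19)/6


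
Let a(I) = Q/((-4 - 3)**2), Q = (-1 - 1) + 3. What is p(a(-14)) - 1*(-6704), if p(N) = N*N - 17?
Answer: 16055488/2401 ≈ 6687.0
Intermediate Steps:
Q = 1 (Q = -2 + 3 = 1)
a(I) = 1/49 (a(I) = 1/(-4 - 3)**2 = 1/(-7)**2 = 1/49)
p(N) = -17 + N**2 (p(N) = N**2 - 17 = -17 + N**2)
p(a(-14)) - 1*(-6704) = (-17 + (1/49)**2) - 1*(-6704) = (-17 + 1/2401) + 6704 = -40816/2401 + 6704 = 16055488/2401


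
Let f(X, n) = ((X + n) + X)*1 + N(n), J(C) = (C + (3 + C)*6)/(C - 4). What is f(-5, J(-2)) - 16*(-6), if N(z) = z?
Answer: 254/3 ≈ 84.667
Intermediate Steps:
J(C) = (18 + 7*C)/(-4 + C) (J(C) = (C + (18 + 6*C))/(-4 + C) = (18 + 7*C)/(-4 + C))
f(X, n) = 2*X + 2*n (f(X, n) = ((X + n) + X)*1 + n = (n + 2*X)*1 + n = (n + 2*X) + n = 2*X + 2*n)
f(-5, J(-2)) - 16*(-6) = (2*(-5) + 2*((18 + 7*(-2))/(-4 - 2))) - 16*(-6) = (-10 + 2*((18 - 14)/(-6))) + 96 = (-10 + 2*(-⅙*4)) + 96 = (-10 + 2*(-⅔)) + 96 = (-10 - 4/3) + 96 = -34/3 + 96 = 254/3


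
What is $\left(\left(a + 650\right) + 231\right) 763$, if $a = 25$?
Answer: $691278$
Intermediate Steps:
$\left(\left(a + 650\right) + 231\right) 763 = \left(\left(25 + 650\right) + 231\right) 763 = \left(675 + 231\right) 763 = 906 \cdot 763 = 691278$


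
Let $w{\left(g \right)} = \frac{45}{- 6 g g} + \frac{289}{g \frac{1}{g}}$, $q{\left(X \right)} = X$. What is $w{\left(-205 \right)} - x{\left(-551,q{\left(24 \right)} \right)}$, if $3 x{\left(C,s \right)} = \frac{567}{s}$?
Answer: $\frac{18902833}{67240} \approx 281.13$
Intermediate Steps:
$w{\left(g \right)} = 289 - \frac{15}{2 g^{2}}$ ($w{\left(g \right)} = \frac{45}{\left(-6\right) g^{2}} + \frac{289}{1} = 45 \left(- \frac{1}{6 g^{2}}\right) + 289 \cdot 1 = - \frac{15}{2 g^{2}} + 289 = 289 - \frac{15}{2 g^{2}}$)
$x{\left(C,s \right)} = \frac{189}{s}$ ($x{\left(C,s \right)} = \frac{567 \frac{1}{s}}{3} = \frac{189}{s}$)
$w{\left(-205 \right)} - x{\left(-551,q{\left(24 \right)} \right)} = \left(289 - \frac{15}{2 \cdot 42025}\right) - \frac{189}{24} = \left(289 - \frac{3}{16810}\right) - 189 \cdot \frac{1}{24} = \left(289 - \frac{3}{16810}\right) - \frac{63}{8} = \frac{4858087}{16810} - \frac{63}{8} = \frac{18902833}{67240}$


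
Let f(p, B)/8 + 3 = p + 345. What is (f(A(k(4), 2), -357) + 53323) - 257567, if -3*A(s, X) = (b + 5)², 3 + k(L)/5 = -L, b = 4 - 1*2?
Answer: -604916/3 ≈ -2.0164e+5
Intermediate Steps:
b = 2 (b = 4 - 2 = 2)
k(L) = -15 - 5*L (k(L) = -15 + 5*(-L) = -15 - 5*L)
A(s, X) = -49/3 (A(s, X) = -(2 + 5)²/3 = -⅓*7² = -⅓*49 = -49/3)
f(p, B) = 2736 + 8*p (f(p, B) = -24 + 8*(p + 345) = -24 + 8*(345 + p) = -24 + (2760 + 8*p) = 2736 + 8*p)
(f(A(k(4), 2), -357) + 53323) - 257567 = ((2736 + 8*(-49/3)) + 53323) - 257567 = ((2736 - 392/3) + 53323) - 257567 = (7816/3 + 53323) - 257567 = 167785/3 - 257567 = -604916/3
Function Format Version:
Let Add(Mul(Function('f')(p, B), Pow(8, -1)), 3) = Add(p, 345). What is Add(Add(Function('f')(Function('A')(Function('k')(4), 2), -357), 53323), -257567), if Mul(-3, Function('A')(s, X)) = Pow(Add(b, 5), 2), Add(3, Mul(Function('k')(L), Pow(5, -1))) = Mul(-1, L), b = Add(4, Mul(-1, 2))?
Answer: Rational(-604916, 3) ≈ -2.0164e+5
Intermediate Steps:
b = 2 (b = Add(4, -2) = 2)
Function('k')(L) = Add(-15, Mul(-5, L)) (Function('k')(L) = Add(-15, Mul(5, Mul(-1, L))) = Add(-15, Mul(-5, L)))
Function('A')(s, X) = Rational(-49, 3) (Function('A')(s, X) = Mul(Rational(-1, 3), Pow(Add(2, 5), 2)) = Mul(Rational(-1, 3), Pow(7, 2)) = Mul(Rational(-1, 3), 49) = Rational(-49, 3))
Function('f')(p, B) = Add(2736, Mul(8, p)) (Function('f')(p, B) = Add(-24, Mul(8, Add(p, 345))) = Add(-24, Mul(8, Add(345, p))) = Add(-24, Add(2760, Mul(8, p))) = Add(2736, Mul(8, p)))
Add(Add(Function('f')(Function('A')(Function('k')(4), 2), -357), 53323), -257567) = Add(Add(Add(2736, Mul(8, Rational(-49, 3))), 53323), -257567) = Add(Add(Add(2736, Rational(-392, 3)), 53323), -257567) = Add(Add(Rational(7816, 3), 53323), -257567) = Add(Rational(167785, 3), -257567) = Rational(-604916, 3)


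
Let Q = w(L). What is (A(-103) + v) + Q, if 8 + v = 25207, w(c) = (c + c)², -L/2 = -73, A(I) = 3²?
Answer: 110472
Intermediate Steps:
A(I) = 9
L = 146 (L = -2*(-73) = 146)
w(c) = 4*c² (w(c) = (2*c)² = 4*c²)
Q = 85264 (Q = 4*146² = 4*21316 = 85264)
v = 25199 (v = -8 + 25207 = 25199)
(A(-103) + v) + Q = (9 + 25199) + 85264 = 25208 + 85264 = 110472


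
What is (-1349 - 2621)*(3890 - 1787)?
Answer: -8348910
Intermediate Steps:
(-1349 - 2621)*(3890 - 1787) = -3970*2103 = -8348910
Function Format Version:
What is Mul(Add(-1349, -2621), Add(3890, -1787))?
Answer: -8348910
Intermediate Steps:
Mul(Add(-1349, -2621), Add(3890, -1787)) = Mul(-3970, 2103) = -8348910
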